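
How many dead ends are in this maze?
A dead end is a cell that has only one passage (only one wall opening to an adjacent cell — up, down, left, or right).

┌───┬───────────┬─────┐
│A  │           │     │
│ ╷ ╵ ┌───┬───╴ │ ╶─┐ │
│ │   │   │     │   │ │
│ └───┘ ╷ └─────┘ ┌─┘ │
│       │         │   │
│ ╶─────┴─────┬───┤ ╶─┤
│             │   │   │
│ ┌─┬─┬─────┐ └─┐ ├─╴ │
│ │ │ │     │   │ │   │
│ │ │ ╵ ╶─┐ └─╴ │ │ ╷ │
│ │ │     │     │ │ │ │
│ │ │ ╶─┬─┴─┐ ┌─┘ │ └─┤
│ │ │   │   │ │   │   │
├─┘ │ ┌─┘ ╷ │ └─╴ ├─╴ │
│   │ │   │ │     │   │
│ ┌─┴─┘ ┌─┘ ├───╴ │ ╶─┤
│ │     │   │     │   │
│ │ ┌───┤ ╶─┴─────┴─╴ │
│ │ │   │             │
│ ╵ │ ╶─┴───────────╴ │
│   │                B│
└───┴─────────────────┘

Checking each cell for number of passages:

Dead ends found at positions:
  (1, 5)
  (1, 9)
  (3, 7)
  (4, 1)
  (4, 2)
  (5, 4)
  (5, 10)
  (6, 0)
  (6, 3)
  (6, 7)
  (7, 2)
  (8, 6)
  (9, 3)
Total dead ends: 13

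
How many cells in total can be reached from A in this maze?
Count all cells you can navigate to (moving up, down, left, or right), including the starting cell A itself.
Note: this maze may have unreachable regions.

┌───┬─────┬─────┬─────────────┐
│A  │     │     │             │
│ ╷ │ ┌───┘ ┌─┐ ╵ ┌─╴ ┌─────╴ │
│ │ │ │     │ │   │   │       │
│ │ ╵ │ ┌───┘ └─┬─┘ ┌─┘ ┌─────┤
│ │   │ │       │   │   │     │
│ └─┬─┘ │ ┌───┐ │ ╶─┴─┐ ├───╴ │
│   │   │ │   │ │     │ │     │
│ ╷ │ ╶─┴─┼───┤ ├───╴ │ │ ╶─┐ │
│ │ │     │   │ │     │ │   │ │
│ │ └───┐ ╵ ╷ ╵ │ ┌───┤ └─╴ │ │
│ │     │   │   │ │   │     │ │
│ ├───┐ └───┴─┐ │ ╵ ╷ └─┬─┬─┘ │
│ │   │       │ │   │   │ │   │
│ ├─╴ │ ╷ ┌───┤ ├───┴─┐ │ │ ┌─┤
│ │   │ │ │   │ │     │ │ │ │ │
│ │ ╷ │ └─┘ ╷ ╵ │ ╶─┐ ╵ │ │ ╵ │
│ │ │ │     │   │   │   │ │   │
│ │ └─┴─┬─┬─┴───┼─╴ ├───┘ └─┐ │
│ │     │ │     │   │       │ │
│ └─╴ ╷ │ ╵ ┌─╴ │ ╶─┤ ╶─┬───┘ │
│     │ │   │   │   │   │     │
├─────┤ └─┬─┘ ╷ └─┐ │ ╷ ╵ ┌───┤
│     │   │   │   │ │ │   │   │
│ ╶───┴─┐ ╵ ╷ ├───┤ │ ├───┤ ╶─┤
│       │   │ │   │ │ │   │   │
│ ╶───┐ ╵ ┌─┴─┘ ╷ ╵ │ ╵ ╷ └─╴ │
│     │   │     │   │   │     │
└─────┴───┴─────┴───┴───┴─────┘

Using BFS/flood-fill to find all reachable cells from A:
Maze size: 14 × 15 = 210 total cells
2 cell(s) are walled off and cannot be reached from A.
Reachable cells: 208

Reachable region (· marks reachable cells):

┌───┬─────┬─────┬─────────────┐
│A ·│· · ·│· · ·│· · · · · · ·│
│ ╷ │ ┌───┘ ┌─┐ ╵ ┌─╴ ┌─────╴ │
│·│·│·│· · ·│·│· ·│· ·│· · · ·│
│ │ ╵ │ ┌───┘ └─┬─┘ ┌─┘ ┌─────┤
│·│· ·│·│· · · ·│· ·│· ·│· · ·│
│ └─┬─┘ │ ┌───┐ │ ╶─┴─┐ ├───╴ │
│· ·│· ·│·│   │·│· · ·│·│· · ·│
│ ╷ │ ╶─┴─┼───┤ ├───╴ │ │ ╶─┐ │
│·│·│· · ·│· ·│·│· · ·│·│· ·│·│
│ │ └───┐ ╵ ╷ ╵ │ ┌───┤ └─╴ │ │
│·│· · ·│· ·│· ·│·│· ·│· · ·│·│
│ ├───┐ └───┴─┐ │ ╵ ╷ └─┬─┬─┘ │
│·│· ·│· · · ·│·│· ·│· ·│·│· ·│
│ ├─╴ │ ╷ ┌───┤ ├───┴─┐ │ │ ┌─┤
│·│· ·│·│·│· ·│·│· · ·│·│·│·│·│
│ │ ╷ │ └─┘ ╷ ╵ │ ╶─┐ ╵ │ │ ╵ │
│·│·│·│· · ·│· ·│· ·│· ·│·│· ·│
│ │ └─┴─┬─┬─┴───┼─╴ ├───┘ └─┐ │
│·│· · ·│·│· · ·│· ·│· · · ·│·│
│ └─╴ ╷ │ ╵ ┌─╴ │ ╶─┤ ╶─┬───┘ │
│· · ·│·│· ·│· ·│· ·│· ·│· · ·│
├─────┤ └─┬─┘ ╷ └─┐ │ ╷ ╵ ┌───┤
│· · ·│· ·│· ·│· ·│·│·│· ·│· ·│
│ ╶───┴─┐ ╵ ╷ ├───┤ │ ├───┤ ╶─┤
│· · · ·│· ·│·│· ·│·│·│· ·│· ·│
│ ╶───┐ ╵ ┌─┴─┘ ╷ ╵ │ ╵ ╷ └─╴ │
│· · ·│· ·│· · ·│· ·│· ·│· · ·│
└─────┴───┴─────┴───┴───┴─────┘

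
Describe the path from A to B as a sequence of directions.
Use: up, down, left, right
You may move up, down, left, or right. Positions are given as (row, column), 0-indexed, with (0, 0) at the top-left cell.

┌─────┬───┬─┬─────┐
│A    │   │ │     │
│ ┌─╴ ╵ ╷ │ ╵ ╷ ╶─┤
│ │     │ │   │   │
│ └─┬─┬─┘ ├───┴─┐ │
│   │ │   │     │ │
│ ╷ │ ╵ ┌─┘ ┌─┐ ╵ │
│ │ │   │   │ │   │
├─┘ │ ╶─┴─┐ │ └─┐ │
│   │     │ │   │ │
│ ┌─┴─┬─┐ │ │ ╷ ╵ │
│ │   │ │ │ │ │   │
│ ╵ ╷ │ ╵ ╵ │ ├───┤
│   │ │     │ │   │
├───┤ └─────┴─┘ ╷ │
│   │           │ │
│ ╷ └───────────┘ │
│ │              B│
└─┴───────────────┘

Finding the path and converting it to directions:
Path through cells: (0,0) → (1,0) → (2,0) → (2,1) → (3,1) → (4,1) → (4,0) → (5,0) → (6,0) → (6,1) → (5,1) → (5,2) → (6,2) → (7,2) → (7,3) → (7,4) → (7,5) → (7,6) → (7,7) → (6,7) → (6,8) → (7,8) → (8,8)
Directions: down, down, right, down, down, left, down, down, right, up, right, down, down, right, right, right, right, right, up, right, down, down

Solution:

┌─────┬───┬─┬─────┐
│A    │   │ │     │
│ ┌─╴ ╵ ╷ │ ╵ ╷ ╶─┤
│↓│     │ │   │   │
│ └─┬─┬─┘ ├───┴─┐ │
│↳ ↓│ │   │     │ │
│ ╷ │ ╵ ┌─┘ ┌─┐ ╵ │
│ │↓│   │   │ │   │
├─┘ │ ╶─┴─┐ │ └─┐ │
│↓ ↲│     │ │   │ │
│ ┌─┴─┬─┐ │ │ ╷ ╵ │
│↓│↱ ↓│ │ │ │ │   │
│ ╵ ╷ │ ╵ ╵ │ ├───┤
│↳ ↑│↓│     │ │↱ ↓│
├───┤ └─────┴─┘ ╷ │
│   │↳ → → → → ↑│↓│
│ ╷ └───────────┘ │
│ │              B│
└─┴───────────────┘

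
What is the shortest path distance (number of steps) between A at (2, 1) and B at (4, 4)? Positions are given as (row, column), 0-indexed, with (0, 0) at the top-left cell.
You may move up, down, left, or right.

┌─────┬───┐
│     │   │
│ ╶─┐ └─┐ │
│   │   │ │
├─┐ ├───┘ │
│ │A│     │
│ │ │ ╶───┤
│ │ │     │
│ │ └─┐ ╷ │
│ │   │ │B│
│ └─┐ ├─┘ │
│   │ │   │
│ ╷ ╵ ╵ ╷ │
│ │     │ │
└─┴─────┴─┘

Finding path from (2, 1) to (4, 4):
Path: (2,1) → (3,1) → (4,1) → (4,2) → (5,2) → (6,2) → (6,3) → (5,3) → (5,4) → (4,4)
Distance: 9 steps

Solution:

┌─────┬───┐
│     │   │
│ ╶─┐ └─┐ │
│   │   │ │
├─┐ ├───┘ │
│ │A│     │
│ │ │ ╶───┤
│ │↓│     │
│ │ └─┐ ╷ │
│ │↳ ↓│ │B│
│ └─┐ ├─┘ │
│   │↓│↱ ↑│
│ ╷ ╵ ╵ ╷ │
│ │  ↳ ↑│ │
└─┴─────┴─┘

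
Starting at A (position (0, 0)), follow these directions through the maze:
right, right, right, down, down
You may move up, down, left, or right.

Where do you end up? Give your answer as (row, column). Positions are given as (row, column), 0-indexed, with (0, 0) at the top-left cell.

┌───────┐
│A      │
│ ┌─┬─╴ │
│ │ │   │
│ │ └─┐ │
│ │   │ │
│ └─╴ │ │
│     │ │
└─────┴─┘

Following directions step by step:
Start: (0, 0)
  right: (0, 0) → (0, 1)
  right: (0, 1) → (0, 2)
  right: (0, 2) → (0, 3)
  down: (0, 3) → (1, 3)
  down: (1, 3) → (2, 3)
Final position: (2, 3)

Path taken:

┌───────┐
│A → → ↓│
│ ┌─┬─╴ │
│ │ │  ↓│
│ │ └─┐ │
│ │   │B│
│ └─╴ │ │
│     │ │
└─────┴─┘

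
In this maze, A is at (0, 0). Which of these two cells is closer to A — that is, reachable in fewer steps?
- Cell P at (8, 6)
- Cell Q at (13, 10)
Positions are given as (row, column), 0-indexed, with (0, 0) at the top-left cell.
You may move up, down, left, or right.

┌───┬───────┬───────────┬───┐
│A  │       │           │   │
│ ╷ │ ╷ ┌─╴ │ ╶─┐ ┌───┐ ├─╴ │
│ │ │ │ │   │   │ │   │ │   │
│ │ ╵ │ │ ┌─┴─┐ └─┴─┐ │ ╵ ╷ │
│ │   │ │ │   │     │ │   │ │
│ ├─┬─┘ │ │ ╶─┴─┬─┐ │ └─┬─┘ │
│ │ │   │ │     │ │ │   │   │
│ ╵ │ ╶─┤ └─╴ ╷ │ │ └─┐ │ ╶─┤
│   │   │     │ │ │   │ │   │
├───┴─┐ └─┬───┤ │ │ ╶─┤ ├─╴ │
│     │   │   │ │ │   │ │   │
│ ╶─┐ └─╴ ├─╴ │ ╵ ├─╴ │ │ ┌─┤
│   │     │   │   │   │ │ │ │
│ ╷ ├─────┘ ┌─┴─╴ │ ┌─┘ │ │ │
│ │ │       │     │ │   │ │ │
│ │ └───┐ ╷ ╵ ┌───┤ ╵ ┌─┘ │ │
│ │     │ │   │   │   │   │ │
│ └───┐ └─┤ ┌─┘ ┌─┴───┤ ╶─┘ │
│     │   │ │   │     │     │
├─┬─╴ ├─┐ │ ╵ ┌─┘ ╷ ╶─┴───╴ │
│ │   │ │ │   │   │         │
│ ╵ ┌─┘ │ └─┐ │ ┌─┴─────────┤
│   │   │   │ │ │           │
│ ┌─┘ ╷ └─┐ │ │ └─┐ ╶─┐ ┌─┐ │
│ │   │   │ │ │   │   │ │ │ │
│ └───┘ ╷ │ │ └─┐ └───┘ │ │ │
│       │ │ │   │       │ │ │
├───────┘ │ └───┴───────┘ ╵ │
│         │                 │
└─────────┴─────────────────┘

Shortest path A → P at (8, 6): 26 steps
Shortest path A → Q at (13, 10): 51 steps

P is closer (26 steps vs 51 steps).

Path to P:

┌───┬───────┬───────────┬───┐
│A ↓│↱ → → ↓│           │   │
│ ╷ │ ╷ ┌─╴ │ ╶─┐ ┌───┐ ├─╴ │
│ │↓│↑│ │↓ ↲│   │ │   │ │   │
│ │ ╵ │ │ ┌─┴─┐ └─┴─┐ │ ╵ ╷ │
│ │↳ ↑│ │↓│   │     │ │   │ │
│ ├─┬─┘ │ │ ╶─┴─┬─┐ │ └─┬─┘ │
│ │ │   │↓│  ↱ ↓│ │ │   │   │
│ ╵ │ ╶─┤ └─╴ ╷ │ │ └─┐ │ ╶─┤
│   │   │↳ → ↑│↓│ │   │ │   │
├───┴─┐ └─┬───┤ │ │ ╶─┤ ├─╴ │
│     │   │   │↓│ │   │ │   │
│ ╶─┐ └─╴ ├─╴ │ ╵ ├─╴ │ │ ┌─┤
│   │     │   │↳ ↓│   │ │ │ │
│ ╷ ├─────┘ ┌─┴─╴ │ ┌─┘ │ │ │
│ │ │       │↓ ← ↲│ │   │ │ │
│ │ └───┐ ╷ ╵ ┌───┤ ╵ ┌─┘ │ │
│ │     │ │  P│   │   │   │ │
│ └───┐ └─┤ ┌─┘ ┌─┴───┤ ╶─┘ │
│     │   │ │   │     │     │
├─┬─╴ ├─┐ │ ╵ ┌─┘ ╷ ╶─┴───╴ │
│ │   │ │ │   │   │         │
│ ╵ ┌─┘ │ └─┐ │ ┌─┴─────────┤
│   │   │   │ │ │           │
│ ┌─┘ ╷ └─┐ │ │ └─┐ ╶─┐ ┌─┐ │
│ │   │   │ │ │   │   │ │ │ │
│ └───┘ ╷ │ │ └─┐ └───┘ │ │ │
│       │ │ │   │       │ │ │
├───────┘ │ └───┴───────┘ ╵ │
│         │                 │
└─────────┴─────────────────┘

Path to Q:

┌───┬───────┬───────────┬───┐
│A ↓│↱ ↓    │           │   │
│ ╷ │ ╷ ┌─╴ │ ╶─┐ ┌───┐ ├─╴ │
│ │↓│↑│↓│   │   │ │   │ │   │
│ │ ╵ │ │ ┌─┴─┐ └─┴─┐ │ ╵ ╷ │
│ │↳ ↑│↓│ │   │     │ │   │ │
│ ├─┬─┘ │ │ ╶─┴─┬─┐ │ └─┬─┘ │
│ │ │↓ ↲│ │     │ │ │   │   │
│ ╵ │ ╶─┤ └─╴ ╷ │ │ └─┐ │ ╶─┤
│   │↳ ↓│     │ │ │   │ │   │
├───┴─┐ └─┬───┤ │ │ ╶─┤ ├─╴ │
│↓ ← ↰│↳ ↓│   │ │ │   │ │   │
│ ╶─┐ └─╴ ├─╴ │ ╵ ├─╴ │ │ ┌─┤
│↳ ↓│↑ ← ↲│   │   │   │ │ │ │
│ ╷ ├─────┘ ┌─┴─╴ │ ┌─┘ │ │ │
│ │↓│       │     │ │   │ │ │
│ │ └───┐ ╷ ╵ ┌───┤ ╵ ┌─┘ │ │
│ │↳ → ↓│ │   │   │   │   │ │
│ └───┐ └─┤ ┌─┘ ┌─┴───┤ ╶─┘ │
│     │↳ ↓│ │   │     │     │
├─┬─╴ ├─┐ │ ╵ ┌─┘ ╷ ╶─┴───╴ │
│ │   │ │↓│   │   │         │
│ ╵ ┌─┘ │ └─┐ │ ┌─┴─────────┤
│   │   │↳ ↓│ │ │      ↓ ← ↰│
│ ┌─┘ ╷ └─┐ │ │ └─┐ ╶─┐ ┌─┐ │
│ │   │   │↓│ │   │   │↓│ │↑│
│ └───┘ ╷ │ │ └─┐ └───┘ │ │ │
│       │ │↓│   │    Q ↲│ │↑│
├───────┘ │ └───┴───────┘ ╵ │
│         │↳ → → → → → → → ↑│
└─────────┴─────────────────┘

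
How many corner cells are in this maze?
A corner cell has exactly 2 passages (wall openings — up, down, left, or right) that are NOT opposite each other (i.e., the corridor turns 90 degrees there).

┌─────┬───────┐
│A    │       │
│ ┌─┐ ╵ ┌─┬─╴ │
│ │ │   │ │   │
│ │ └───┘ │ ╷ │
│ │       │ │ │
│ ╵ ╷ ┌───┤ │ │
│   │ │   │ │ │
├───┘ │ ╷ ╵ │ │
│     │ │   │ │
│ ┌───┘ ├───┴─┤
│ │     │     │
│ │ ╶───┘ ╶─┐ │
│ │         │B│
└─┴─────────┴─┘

Counting corner cells (2 non-opposite passages):
Total corners: 21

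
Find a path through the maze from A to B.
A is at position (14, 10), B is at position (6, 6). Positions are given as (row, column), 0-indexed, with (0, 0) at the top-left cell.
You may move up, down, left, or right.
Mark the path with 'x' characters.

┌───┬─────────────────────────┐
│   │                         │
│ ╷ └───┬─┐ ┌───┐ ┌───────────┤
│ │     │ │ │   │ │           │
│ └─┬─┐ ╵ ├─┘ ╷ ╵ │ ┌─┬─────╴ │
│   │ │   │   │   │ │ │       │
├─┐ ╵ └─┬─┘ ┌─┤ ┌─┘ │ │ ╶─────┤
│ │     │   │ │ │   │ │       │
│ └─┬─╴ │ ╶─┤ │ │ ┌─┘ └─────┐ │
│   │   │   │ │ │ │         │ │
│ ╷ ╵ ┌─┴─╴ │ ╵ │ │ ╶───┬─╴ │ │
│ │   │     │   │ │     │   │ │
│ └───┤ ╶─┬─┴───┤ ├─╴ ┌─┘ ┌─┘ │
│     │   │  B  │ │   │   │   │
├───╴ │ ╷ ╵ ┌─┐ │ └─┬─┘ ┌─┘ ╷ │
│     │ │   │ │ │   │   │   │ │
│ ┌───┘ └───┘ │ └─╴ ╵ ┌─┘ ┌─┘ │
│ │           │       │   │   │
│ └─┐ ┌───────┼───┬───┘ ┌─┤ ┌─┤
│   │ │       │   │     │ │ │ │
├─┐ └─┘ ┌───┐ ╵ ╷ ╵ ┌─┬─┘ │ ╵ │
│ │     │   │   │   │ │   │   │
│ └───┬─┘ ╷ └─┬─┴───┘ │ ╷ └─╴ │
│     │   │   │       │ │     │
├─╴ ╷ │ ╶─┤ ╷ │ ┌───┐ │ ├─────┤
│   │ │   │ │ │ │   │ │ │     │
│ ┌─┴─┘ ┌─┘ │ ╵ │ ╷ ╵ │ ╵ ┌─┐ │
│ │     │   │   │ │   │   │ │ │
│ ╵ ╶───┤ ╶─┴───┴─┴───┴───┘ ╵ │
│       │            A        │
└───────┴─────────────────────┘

Finding the shortest path from (14, 10) to (6, 6):
Path length: 54 steps
Directions: right → right → right → right → up → up → left → left → down → left → up → up → up → right → down → right → right → up → left → up → up → right → up → up → up → up → up → left → left → left → up → right → right → right → up → left → left → left → left → left → down → down → left → down → down → down → down → right → down → left → left → up → up → left

Solution:

┌───┬─────────────────────────┐
│   │                         │
│ ╷ └───┬─┐ ┌───┐ ┌───────────┤
│ │     │ │ │   │ │x x x x x x│
│ └─┬─┐ ╵ ├─┘ ╷ ╵ │ ┌─┬─────╴ │
│   │ │   │   │   │x│ │x x x x│
├─┐ ╵ └─┬─┘ ┌─┤ ┌─┘ │ │ ╶─────┤
│ │     │   │ │ │x x│ │x x x x│
│ └─┬─╴ │ ╶─┤ │ │ ┌─┘ └─────┐ │
│   │   │   │ │ │x│         │x│
│ ╷ ╵ ┌─┴─╴ │ ╵ │ │ ╶───┬─╴ │ │
│ │   │     │   │x│     │   │x│
│ └───┤ ╶─┬─┴───┤ ├─╴ ┌─┘ ┌─┘ │
│     │   │  B x│x│   │   │  x│
├───╴ │ ╷ ╵ ┌─┐ │ └─┬─┘ ┌─┘ ╷ │
│     │ │   │ │x│x x│   │   │x│
│ ┌───┘ └───┘ │ └─╴ ╵ ┌─┘ ┌─┘ │
│ │           │x x x  │   │x x│
│ └─┐ ┌───────┼───┬───┘ ┌─┤ ┌─┤
│   │ │       │   │     │ │x│ │
├─┐ └─┘ ┌───┐ ╵ ╷ ╵ ┌─┬─┘ │ ╵ │
│ │     │   │   │   │ │x x│x x│
│ └───┬─┘ ╷ └─┬─┴───┘ │ ╷ └─╴ │
│     │   │   │       │x│x x x│
├─╴ ╷ │ ╶─┤ ╷ │ ┌───┐ │ ├─────┤
│   │ │   │ │ │ │   │ │x│x x x│
│ ┌─┴─┘ ┌─┘ │ ╵ │ ╷ ╵ │ ╵ ┌─┐ │
│ │     │   │   │ │   │x x│ │x│
│ ╵ ╶───┤ ╶─┴───┴─┴───┴───┘ ╵ │
│       │            A x x x x│
└───────┴─────────────────────┘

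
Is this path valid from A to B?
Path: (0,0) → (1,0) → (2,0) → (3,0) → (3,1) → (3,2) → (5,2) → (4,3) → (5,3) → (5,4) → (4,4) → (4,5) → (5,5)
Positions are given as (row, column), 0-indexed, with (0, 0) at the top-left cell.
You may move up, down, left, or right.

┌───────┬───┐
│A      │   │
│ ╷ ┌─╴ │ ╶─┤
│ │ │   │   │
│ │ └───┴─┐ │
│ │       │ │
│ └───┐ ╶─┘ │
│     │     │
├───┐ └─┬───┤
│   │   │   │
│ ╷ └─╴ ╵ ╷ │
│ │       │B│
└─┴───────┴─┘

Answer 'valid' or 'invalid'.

Checking path validity:
Result: Invalid move at step 6: cannot move from (3, 2) to (5, 2).

invalid

Correct solution:

┌───────┬───┐
│A      │   │
│ ╷ ┌─╴ │ ╶─┤
│↓│ │   │   │
│ │ └───┴─┐ │
│↓│       │ │
│ └───┐ ╶─┘ │
│↳ → ↓│     │
├───┐ └─┬───┤
│   │↳ ↓│↱ ↓│
│ ╷ └─╴ ╵ ╷ │
│ │    ↳ ↑│B│
└─┴───────┴─┘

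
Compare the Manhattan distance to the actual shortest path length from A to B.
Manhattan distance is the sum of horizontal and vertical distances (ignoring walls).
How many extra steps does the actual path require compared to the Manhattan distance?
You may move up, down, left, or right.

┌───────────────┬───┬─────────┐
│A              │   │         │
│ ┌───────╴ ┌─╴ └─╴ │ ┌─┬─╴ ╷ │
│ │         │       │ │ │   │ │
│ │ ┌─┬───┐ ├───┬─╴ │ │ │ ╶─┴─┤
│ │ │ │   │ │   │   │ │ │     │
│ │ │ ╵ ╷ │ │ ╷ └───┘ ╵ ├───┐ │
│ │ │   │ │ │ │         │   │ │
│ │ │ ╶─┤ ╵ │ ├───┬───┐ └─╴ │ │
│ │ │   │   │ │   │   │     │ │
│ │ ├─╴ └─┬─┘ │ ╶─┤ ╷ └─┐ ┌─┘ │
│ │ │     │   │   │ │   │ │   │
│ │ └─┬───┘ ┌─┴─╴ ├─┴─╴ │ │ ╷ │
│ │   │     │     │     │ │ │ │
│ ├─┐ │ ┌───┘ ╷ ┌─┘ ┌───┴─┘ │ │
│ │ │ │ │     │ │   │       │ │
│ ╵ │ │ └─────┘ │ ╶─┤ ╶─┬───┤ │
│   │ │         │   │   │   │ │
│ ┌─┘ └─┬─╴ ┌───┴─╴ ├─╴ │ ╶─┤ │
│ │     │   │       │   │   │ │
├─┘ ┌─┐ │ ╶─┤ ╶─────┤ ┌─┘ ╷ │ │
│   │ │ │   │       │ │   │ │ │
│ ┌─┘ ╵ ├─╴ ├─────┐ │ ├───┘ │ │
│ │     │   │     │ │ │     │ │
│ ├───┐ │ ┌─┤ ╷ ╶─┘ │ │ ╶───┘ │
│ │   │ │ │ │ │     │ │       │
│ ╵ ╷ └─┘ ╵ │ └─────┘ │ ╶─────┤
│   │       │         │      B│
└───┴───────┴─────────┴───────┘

Manhattan distance: |13 - 0| + |14 - 0| = 27
Actual path length: 83
Extra steps: 83 - 27 = 56

Solution:

┌───────────────┬───┬─────────┐
│A → → → → ↓    │   │↱ → → ↓  │
│ ┌───────╴ ┌─╴ └─╴ │ ┌─┬─╴ ╷ │
│ │↓ ← ← ← ↲│       │↑│ │↓ ↲│ │
│ │ ┌─┬───┐ ├───┬─╴ │ │ │ ╶─┴─┤
│ │↓│ │   │ │↱ ↓│   │↑│ │↳ → ↓│
│ │ │ ╵ ╷ │ │ ╷ └───┘ ╵ ├───┐ │
│ │↓│   │ │ │↑│↳ → → ↑  │   │↓│
│ │ │ ╶─┤ ╵ │ ├───┬───┐ └─╴ │ │
│ │↓│   │   │↑│   │   │     │↓│
│ │ ├─╴ └─┬─┘ │ ╶─┤ ╷ └─┐ ┌─┘ │
│ │↓│     │↱ ↑│   │ │   │ │  ↓│
│ │ └─┬───┘ ┌─┴─╴ ├─┴─╴ │ │ ╷ │
│ │↳ ↓│↱ → ↑│     │     │ │ │↓│
│ ├─┐ │ ┌───┘ ╷ ┌─┘ ┌───┴─┘ │ │
│ │ │↓│↑│     │ │   │       │↓│
│ ╵ │ │ └─────┘ │ ╶─┤ ╶─┬───┤ │
│   │↓│↑ ← ↰    │   │   │   │↓│
│ ┌─┘ └─┬─╴ ┌───┴─╴ ├─╴ │ ╶─┤ │
│ │↓ ↲  │↱ ↑│       │   │   │↓│
├─┘ ┌─┐ │ ╶─┤ ╶─────┤ ┌─┘ ╷ │ │
│↓ ↲│ │ │↑ ↰│       │ │   │ │↓│
│ ┌─┘ ╵ ├─╴ ├─────┐ │ ├───┘ │ │
│↓│     │↱ ↑│     │ │ │     │↓│
│ ├───┐ │ ┌─┤ ╷ ╶─┘ │ │ ╶───┘ │
│↓│↱ ↓│ │↑│ │ │     │ │↓ ← ← ↲│
│ ╵ ╷ └─┘ ╵ │ └─────┘ │ ╶─────┤
│↳ ↑│↳ → ↑  │         │↳ → → B│
└───┴───────┴─────────┴───────┘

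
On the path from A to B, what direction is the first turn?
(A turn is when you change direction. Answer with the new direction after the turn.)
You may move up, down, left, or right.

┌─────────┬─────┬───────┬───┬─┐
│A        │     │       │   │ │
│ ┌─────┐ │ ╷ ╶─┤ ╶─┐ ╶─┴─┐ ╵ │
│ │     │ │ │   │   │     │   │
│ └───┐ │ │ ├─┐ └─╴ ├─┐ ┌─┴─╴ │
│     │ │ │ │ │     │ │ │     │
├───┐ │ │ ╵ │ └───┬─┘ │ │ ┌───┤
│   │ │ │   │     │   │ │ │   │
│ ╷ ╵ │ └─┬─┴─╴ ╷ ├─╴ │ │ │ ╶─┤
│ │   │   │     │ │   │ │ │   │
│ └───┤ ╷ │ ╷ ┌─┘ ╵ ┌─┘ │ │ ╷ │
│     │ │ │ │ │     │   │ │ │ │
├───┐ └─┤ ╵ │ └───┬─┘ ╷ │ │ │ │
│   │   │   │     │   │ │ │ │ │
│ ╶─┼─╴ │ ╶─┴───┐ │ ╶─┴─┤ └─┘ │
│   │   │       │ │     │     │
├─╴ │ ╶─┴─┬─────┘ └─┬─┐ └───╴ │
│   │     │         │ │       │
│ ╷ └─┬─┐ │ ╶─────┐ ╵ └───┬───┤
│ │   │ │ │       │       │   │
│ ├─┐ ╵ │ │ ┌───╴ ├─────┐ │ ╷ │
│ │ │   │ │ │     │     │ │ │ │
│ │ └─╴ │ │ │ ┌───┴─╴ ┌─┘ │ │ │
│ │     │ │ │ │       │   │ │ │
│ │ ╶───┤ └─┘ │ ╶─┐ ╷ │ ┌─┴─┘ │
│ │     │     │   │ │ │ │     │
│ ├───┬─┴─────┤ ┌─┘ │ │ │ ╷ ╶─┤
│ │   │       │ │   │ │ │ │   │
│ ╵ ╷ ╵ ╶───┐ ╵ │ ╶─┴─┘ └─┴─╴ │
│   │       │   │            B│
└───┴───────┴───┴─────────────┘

Directions: down, down, right, right, down, down, left, up, left, down, down, right, right, down, right, down, left, down, right, right, down, down, down, down, right, right, up, up, right, right, up, left, left, left, up, right, right, right, right, down, right, right, right, down, down, left, down, down, down, right, right, right
First turn direction: right

Solution:

┌─────────┬─────┬───────┬───┬─┐
│A        │     │       │   │ │
│ ┌─────┐ │ ╷ ╶─┤ ╶─┐ ╶─┴─┐ ╵ │
│↓│     │ │ │   │   │     │   │
│ └───┐ │ │ ├─┐ └─╴ ├─┐ ┌─┴─╴ │
│↳ → ↓│ │ │ │ │     │ │ │     │
├───┐ │ │ ╵ │ └───┬─┘ │ │ ┌───┤
│↓ ↰│↓│ │   │     │   │ │ │   │
│ ╷ ╵ │ └─┬─┴─╴ ╷ ├─╴ │ │ │ ╶─┤
│↓│↑ ↲│   │     │ │   │ │ │   │
│ └───┤ ╷ │ ╷ ┌─┘ ╵ ┌─┘ │ │ ╷ │
│↳ → ↓│ │ │ │ │     │   │ │ │ │
├───┐ └─┤ ╵ │ └───┬─┘ ╷ │ │ │ │
│   │↳ ↓│   │     │   │ │ │ │ │
│ ╶─┼─╴ │ ╶─┴───┐ │ ╶─┴─┤ └─┘ │
│   │↓ ↲│       │ │     │     │
├─╴ │ ╶─┴─┬─────┘ └─┬─┐ └───╴ │
│   │↳ → ↓│↱ → → → ↓│ │       │
│ ╷ └─┬─┐ │ ╶─────┐ ╵ └───┬───┤
│ │   │ │↓│↑ ← ← ↰│↳ → → ↓│   │
│ ├─┐ ╵ │ │ ┌───╴ ├─────┐ │ ╷ │
│ │ │   │↓│ │↱ → ↑│     │↓│ │ │
│ │ └─╴ │ │ │ ┌───┴─╴ ┌─┘ │ │ │
│ │     │↓│ │↑│       │↓ ↲│ │ │
│ │ ╶───┤ └─┘ │ ╶─┐ ╷ │ ┌─┴─┘ │
│ │     │↳ → ↑│   │ │ │↓│     │
│ ├───┬─┴─────┤ ┌─┘ │ │ │ ╷ ╶─┤
│ │   │       │ │   │ │↓│ │   │
│ ╵ ╷ ╵ ╶───┐ ╵ │ ╶─┴─┘ └─┴─╴ │
│   │       │   │      ↳ → → B│
└───┴───────┴───┴─────────────┘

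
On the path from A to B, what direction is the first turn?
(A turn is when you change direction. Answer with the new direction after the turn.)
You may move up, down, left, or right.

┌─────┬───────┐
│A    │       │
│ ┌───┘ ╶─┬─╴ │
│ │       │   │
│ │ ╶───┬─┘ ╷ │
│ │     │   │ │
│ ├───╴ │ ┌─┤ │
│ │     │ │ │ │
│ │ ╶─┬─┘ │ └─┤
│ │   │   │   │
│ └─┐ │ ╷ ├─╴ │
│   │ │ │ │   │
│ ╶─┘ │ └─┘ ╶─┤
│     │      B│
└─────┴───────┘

Directions: down, down, down, down, down, down, right, right, up, up, left, up, right, right, up, left, left, up, right, right, up, right, right, right, down, left, down, left, down, down, left, down, down, right, right, right
First turn direction: right

Solution:

┌─────┬───────┐
│A    │↱ → → ↓│
│ ┌───┘ ╶─┬─╴ │
│↓│↱ → ↑  │↓ ↲│
│ │ ╶───┬─┘ ╷ │
│↓│↑ ← ↰│↓ ↲│ │
│ ├───╴ │ ┌─┤ │
│↓│↱ → ↑│↓│ │ │
│ │ ╶─┬─┘ │ └─┤
│↓│↑ ↰│↓ ↲│   │
│ └─┐ │ ╷ ├─╴ │
│↓  │↑│↓│ │   │
│ ╶─┘ │ └─┘ ╶─┤
│↳ → ↑│↳ → → B│
└─────┴───────┘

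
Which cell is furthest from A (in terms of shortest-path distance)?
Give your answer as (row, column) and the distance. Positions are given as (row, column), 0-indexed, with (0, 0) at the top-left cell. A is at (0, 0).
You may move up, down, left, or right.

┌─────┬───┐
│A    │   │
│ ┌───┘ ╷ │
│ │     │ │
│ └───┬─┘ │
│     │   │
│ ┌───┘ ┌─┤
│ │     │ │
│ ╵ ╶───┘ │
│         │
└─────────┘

Computing BFS distances from A to all cells:
Furthest cell: (1, 1)
Distance: 16 steps

Path from A to the furthest cell:

┌─────┬───┐
│A    │↓ ↰│
│ ┌───┘ ╷ │
│↓│B ← ↲│↑│
│ └───┬─┘ │
│↓    │↱ ↑│
│ ┌───┘ ┌─┤
│↓│↱ → ↑│ │
│ ╵ ╶───┘ │
│↳ ↑      │
└─────────┘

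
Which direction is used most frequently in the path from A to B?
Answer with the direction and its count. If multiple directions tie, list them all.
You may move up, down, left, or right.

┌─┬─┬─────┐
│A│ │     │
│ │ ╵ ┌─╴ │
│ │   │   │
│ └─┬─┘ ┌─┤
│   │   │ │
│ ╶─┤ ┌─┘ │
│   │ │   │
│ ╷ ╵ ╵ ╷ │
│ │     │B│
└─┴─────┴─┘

Directions: down, down, down, right, down, right, right, up, right, down
Counts: {'down': 5, 'right': 4, 'up': 1}
Most common: down (5 times)

Solution:

┌─┬─┬─────┐
│A│ │     │
│ │ ╵ ┌─╴ │
│↓│   │   │
│ └─┬─┘ ┌─┤
│↓  │   │ │
│ ╶─┤ ┌─┘ │
│↳ ↓│ │↱ ↓│
│ ╷ ╵ ╵ ╷ │
│ │↳ → ↑│B│
└─┴─────┴─┘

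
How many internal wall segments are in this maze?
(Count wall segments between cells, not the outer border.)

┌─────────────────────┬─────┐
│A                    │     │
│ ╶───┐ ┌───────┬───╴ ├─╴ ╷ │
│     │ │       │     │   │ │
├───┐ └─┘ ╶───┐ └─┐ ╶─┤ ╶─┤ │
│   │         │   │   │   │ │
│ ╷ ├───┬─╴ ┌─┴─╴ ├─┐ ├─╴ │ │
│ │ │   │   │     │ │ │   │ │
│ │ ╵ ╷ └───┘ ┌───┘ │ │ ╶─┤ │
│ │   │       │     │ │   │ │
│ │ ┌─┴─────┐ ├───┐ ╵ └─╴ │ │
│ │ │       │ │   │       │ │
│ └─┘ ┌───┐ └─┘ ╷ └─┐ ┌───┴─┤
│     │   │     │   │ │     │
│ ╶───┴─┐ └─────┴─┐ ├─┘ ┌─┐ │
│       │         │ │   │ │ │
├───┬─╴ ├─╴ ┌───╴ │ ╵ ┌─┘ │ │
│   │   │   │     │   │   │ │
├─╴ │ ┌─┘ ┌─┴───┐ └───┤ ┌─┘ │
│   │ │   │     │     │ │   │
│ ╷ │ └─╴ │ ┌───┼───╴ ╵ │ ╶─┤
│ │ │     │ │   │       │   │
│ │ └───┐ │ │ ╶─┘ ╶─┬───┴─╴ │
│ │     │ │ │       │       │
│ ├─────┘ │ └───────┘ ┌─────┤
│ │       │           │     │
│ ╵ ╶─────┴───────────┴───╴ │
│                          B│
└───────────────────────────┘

Counting internal wall segments:
Total internal walls: 169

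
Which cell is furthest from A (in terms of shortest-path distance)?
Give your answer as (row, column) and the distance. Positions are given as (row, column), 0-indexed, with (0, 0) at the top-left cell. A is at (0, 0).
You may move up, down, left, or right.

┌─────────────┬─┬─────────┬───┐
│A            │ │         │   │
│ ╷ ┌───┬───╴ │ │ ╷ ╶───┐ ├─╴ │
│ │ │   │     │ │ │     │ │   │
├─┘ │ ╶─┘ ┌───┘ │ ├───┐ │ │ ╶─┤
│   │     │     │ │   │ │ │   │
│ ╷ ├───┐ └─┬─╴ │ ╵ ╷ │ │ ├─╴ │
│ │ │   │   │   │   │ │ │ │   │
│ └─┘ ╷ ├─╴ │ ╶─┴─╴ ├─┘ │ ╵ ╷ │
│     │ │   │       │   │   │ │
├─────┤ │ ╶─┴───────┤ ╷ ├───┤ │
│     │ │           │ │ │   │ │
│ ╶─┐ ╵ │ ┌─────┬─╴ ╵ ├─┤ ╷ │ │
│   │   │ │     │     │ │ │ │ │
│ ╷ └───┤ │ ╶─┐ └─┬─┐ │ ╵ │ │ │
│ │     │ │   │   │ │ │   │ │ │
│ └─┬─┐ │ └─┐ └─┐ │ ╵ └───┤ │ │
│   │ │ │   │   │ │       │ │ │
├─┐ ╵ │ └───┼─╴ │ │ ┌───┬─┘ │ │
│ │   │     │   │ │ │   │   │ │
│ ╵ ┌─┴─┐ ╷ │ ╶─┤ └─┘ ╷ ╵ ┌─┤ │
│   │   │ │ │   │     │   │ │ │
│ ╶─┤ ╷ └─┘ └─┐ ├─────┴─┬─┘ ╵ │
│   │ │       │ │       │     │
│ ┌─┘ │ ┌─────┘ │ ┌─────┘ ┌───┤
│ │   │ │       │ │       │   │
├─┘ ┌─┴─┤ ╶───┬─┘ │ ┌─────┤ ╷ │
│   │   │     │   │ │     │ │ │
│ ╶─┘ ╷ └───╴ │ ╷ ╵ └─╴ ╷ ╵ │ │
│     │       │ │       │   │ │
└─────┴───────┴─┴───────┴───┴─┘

Computing BFS distances from A to all cells:
Furthest cell: (6, 11)
Distance: 87 steps

Path from A to the furthest cell:

┌─────────────┬─┬─────────┬───┐
│A ↓          │ │         │   │
│ ╷ ┌───┬───╴ │ │ ╷ ╶───┐ ├─╴ │
│ │↓│   │     │ │ │     │ │   │
├─┘ │ ╶─┘ ┌───┘ │ ├───┐ │ │ ╶─┤
│↓ ↲│     │     │ │   │ │ │   │
│ ╷ ├───┐ └─┬─╴ │ ╵ ╷ │ │ ├─╴ │
│↓│ │↱ ↓│   │   │   │ │ │ │   │
│ └─┘ ╷ ├─╴ │ ╶─┴─╴ ├─┘ │ ╵ ╷ │
│↳ → ↑│↓│   │       │   │   │ │
├─────┤ │ ╶─┴───────┤ ╷ ├───┤ │
│↓ ← ↰│↓│           │ │ │↓ ↰│ │
│ ╶─┐ ╵ │ ┌─────┬─╴ ╵ ├─┤ ╷ │ │
│↳ ↓│↑ ↲│ │↱ → ↓│     │B│↓│↑│ │
│ ╷ └───┤ │ ╶─┐ └─┬─┐ │ ╵ │ │ │
│ │↳ → ↓│ │↑ ↰│↳ ↓│ │ │↑ ↲│↑│ │
│ └─┬─┐ │ └─┐ └─┐ │ ╵ └───┤ │ │
│   │ │↓│   │↑ ↰│↓│       │↑│ │
├─┐ ╵ │ └───┼─╴ │ │ ┌───┬─┘ │ │
│ │   │↳ → ↓│↱ ↑│↓│ │↱ ↓│↱ ↑│ │
│ ╵ ┌─┴─┐ ╷ │ ╶─┤ └─┘ ╷ ╵ ┌─┤ │
│   │↓ ↰│ │↓│↑ ↰│↳ → ↑│↳ ↑│ │ │
│ ╶─┤ ╷ └─┘ └─┐ ├─────┴─┬─┘ ╵ │
│   │↓│↑ ← ↲  │↑│       │     │
│ ┌─┘ │ ┌─────┘ │ ┌─────┘ ┌───┤
│ │↓ ↲│ │↱ → → ↑│ │       │   │
├─┘ ┌─┴─┤ ╶───┬─┘ │ ┌─────┤ ╷ │
│↓ ↲│↱ ↓│↑ ← ↰│   │ │     │ │ │
│ ╶─┘ ╷ └───╴ │ ╷ ╵ └─╴ ╷ ╵ │ │
│↳ → ↑│↳ → → ↑│ │       │   │ │
└─────┴───────┴─┴───────┴───┴─┘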